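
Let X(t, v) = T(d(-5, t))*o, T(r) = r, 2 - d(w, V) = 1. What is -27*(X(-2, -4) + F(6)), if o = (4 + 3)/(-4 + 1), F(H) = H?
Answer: -99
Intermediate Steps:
d(w, V) = 1 (d(w, V) = 2 - 1*1 = 2 - 1 = 1)
o = -7/3 (o = 7/(-3) = 7*(-⅓) = -7/3 ≈ -2.3333)
X(t, v) = -7/3 (X(t, v) = 1*(-7/3) = -7/3)
-27*(X(-2, -4) + F(6)) = -27*(-7/3 + 6) = -27*11/3 = -99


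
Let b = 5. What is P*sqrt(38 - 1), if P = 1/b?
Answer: sqrt(37)/5 ≈ 1.2166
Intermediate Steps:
P = 1/5 ≈ 0.20000
P*sqrt(38 - 1) = sqrt(38 - 1)/5 = sqrt(37)/5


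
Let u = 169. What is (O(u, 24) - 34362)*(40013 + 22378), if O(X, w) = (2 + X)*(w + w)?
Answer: -1631774214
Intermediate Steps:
O(X, w) = 2*w*(2 + X) (O(X, w) = (2 + X)*(2*w) = 2*w*(2 + X))
(O(u, 24) - 34362)*(40013 + 22378) = (2*24*(2 + 169) - 34362)*(40013 + 22378) = (2*24*171 - 34362)*62391 = (8208 - 34362)*62391 = -26154*62391 = -1631774214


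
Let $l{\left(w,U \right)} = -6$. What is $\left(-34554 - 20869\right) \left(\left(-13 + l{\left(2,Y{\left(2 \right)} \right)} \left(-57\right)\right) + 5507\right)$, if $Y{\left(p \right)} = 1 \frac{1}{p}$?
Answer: $-323448628$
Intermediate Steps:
$Y{\left(p \right)} = \frac{1}{p}$
$\left(-34554 - 20869\right) \left(\left(-13 + l{\left(2,Y{\left(2 \right)} \right)} \left(-57\right)\right) + 5507\right) = \left(-34554 - 20869\right) \left(\left(-13 - -342\right) + 5507\right) = - 55423 \left(\left(-13 + 342\right) + 5507\right) = - 55423 \left(329 + 5507\right) = \left(-55423\right) 5836 = -323448628$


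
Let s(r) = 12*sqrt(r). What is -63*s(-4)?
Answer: -1512*I ≈ -1512.0*I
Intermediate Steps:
-63*s(-4) = -756*sqrt(-4) = -756*2*I = -1512*I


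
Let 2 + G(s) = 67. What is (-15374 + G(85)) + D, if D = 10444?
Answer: -4865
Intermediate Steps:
G(s) = 65 (G(s) = -2 + 67 = 65)
(-15374 + G(85)) + D = (-15374 + 65) + 10444 = -15309 + 10444 = -4865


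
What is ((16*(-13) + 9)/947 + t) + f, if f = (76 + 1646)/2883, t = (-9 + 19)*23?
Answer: 209667749/910067 ≈ 230.39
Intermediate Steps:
t = 230 (t = 10*23 = 230)
f = 574/961 (f = 1722*(1/2883) = 574/961 ≈ 0.59729)
((16*(-13) + 9)/947 + t) + f = ((16*(-13) + 9)/947 + 230) + 574/961 = ((-208 + 9)*(1/947) + 230) + 574/961 = (-199*1/947 + 230) + 574/961 = (-199/947 + 230) + 574/961 = 217611/947 + 574/961 = 209667749/910067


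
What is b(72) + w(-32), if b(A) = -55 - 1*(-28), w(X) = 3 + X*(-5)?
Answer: 136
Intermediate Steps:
w(X) = 3 - 5*X
b(A) = -27 (b(A) = -55 + 28 = -27)
b(72) + w(-32) = -27 + (3 - 5*(-32)) = -27 + (3 + 160) = -27 + 163 = 136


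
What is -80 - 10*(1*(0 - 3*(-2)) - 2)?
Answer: -120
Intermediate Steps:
-80 - 10*(1*(0 - 3*(-2)) - 2) = -80 - 10*(1*(0 - 1*(-6)) - 2) = -80 - 10*(1*(0 + 6) - 2) = -80 - 10*(1*6 - 2) = -80 - 10*(6 - 2) = -80 - 10*4 = -80 - 40 = -120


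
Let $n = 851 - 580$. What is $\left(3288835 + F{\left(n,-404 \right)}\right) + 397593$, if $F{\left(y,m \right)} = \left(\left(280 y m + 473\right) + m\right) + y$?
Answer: $-26968752$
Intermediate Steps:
$n = 271$
$F{\left(y,m \right)} = 473 + m + y + 280 m y$ ($F{\left(y,m \right)} = \left(\left(280 m y + 473\right) + m\right) + y = \left(\left(473 + 280 m y\right) + m\right) + y = \left(473 + m + 280 m y\right) + y = 473 + m + y + 280 m y$)
$\left(3288835 + F{\left(n,-404 \right)}\right) + 397593 = \left(3288835 + \left(473 - 404 + 271 + 280 \left(-404\right) 271\right)\right) + 397593 = \left(3288835 + \left(473 - 404 + 271 - 30655520\right)\right) + 397593 = \left(3288835 - 30655180\right) + 397593 = -27366345 + 397593 = -26968752$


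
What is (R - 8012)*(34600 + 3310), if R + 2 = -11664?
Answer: -745992980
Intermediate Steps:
R = -11666 (R = -2 - 11664 = -11666)
(R - 8012)*(34600 + 3310) = (-11666 - 8012)*(34600 + 3310) = -19678*37910 = -745992980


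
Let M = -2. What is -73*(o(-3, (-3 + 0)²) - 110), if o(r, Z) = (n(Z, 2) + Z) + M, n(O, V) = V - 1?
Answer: 7446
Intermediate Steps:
n(O, V) = -1 + V
o(r, Z) = -1 + Z (o(r, Z) = ((-1 + 2) + Z) - 2 = (1 + Z) - 2 = -1 + Z)
-73*(o(-3, (-3 + 0)²) - 110) = -73*((-1 + (-3 + 0)²) - 110) = -73*((-1 + (-3)²) - 110) = -73*((-1 + 9) - 110) = -73*(8 - 110) = -73*(-102) = -1*(-7446) = 7446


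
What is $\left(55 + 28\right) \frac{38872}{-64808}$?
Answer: $- \frac{403297}{8101} \approx -49.784$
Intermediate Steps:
$\left(55 + 28\right) \frac{38872}{-64808} = 83 \cdot 38872 \left(- \frac{1}{64808}\right) = 83 \left(- \frac{4859}{8101}\right) = - \frac{403297}{8101}$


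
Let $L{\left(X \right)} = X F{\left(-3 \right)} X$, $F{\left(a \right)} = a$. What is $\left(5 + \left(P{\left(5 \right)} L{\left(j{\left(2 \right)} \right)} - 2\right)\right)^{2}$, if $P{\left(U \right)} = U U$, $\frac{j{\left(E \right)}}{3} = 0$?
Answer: $9$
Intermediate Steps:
$j{\left(E \right)} = 0$ ($j{\left(E \right)} = 3 \cdot 0 = 0$)
$P{\left(U \right)} = U^{2}$
$L{\left(X \right)} = - 3 X^{2}$ ($L{\left(X \right)} = X \left(-3\right) X = - 3 X X = - 3 X^{2}$)
$\left(5 + \left(P{\left(5 \right)} L{\left(j{\left(2 \right)} \right)} - 2\right)\right)^{2} = \left(5 - \left(2 - 5^{2} \left(- 3 \cdot 0^{2}\right)\right)\right)^{2} = \left(5 - \left(2 - 25 \left(\left(-3\right) 0\right)\right)\right)^{2} = \left(5 + \left(25 \cdot 0 - 2\right)\right)^{2} = \left(5 + \left(0 - 2\right)\right)^{2} = \left(5 - 2\right)^{2} = 3^{2} = 9$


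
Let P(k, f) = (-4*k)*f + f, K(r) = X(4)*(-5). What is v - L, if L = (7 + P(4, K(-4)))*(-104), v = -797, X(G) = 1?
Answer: 7731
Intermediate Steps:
K(r) = -5 (K(r) = 1*(-5) = -5)
P(k, f) = f - 4*f*k (P(k, f) = -4*f*k + f = f - 4*f*k)
L = -8528 (L = (7 - 5*(1 - 4*4))*(-104) = (7 - 5*(1 - 16))*(-104) = (7 - 5*(-15))*(-104) = (7 + 75)*(-104) = 82*(-104) = -8528)
v - L = -797 - 1*(-8528) = -797 + 8528 = 7731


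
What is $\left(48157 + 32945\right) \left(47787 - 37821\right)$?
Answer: $808262532$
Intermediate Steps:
$\left(48157 + 32945\right) \left(47787 - 37821\right) = 81102 \cdot 9966 = 808262532$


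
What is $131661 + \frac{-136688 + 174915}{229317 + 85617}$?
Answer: $\frac{41464563601}{314934} \approx 1.3166 \cdot 10^{5}$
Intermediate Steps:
$131661 + \frac{-136688 + 174915}{229317 + 85617} = 131661 + \frac{38227}{314934} = \frac{41464563601}{314934}$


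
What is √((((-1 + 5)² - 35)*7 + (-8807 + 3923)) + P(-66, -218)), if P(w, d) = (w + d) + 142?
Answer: I*√5159 ≈ 71.826*I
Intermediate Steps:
P(w, d) = 142 + d + w (P(w, d) = (d + w) + 142 = 142 + d + w)
√((((-1 + 5)² - 35)*7 + (-8807 + 3923)) + P(-66, -218)) = √((((-1 + 5)² - 35)*7 + (-8807 + 3923)) + (142 - 218 - 66)) = √(((4² - 35)*7 - 4884) - 142) = √(((16 - 35)*7 - 4884) - 142) = √((-19*7 - 4884) - 142) = √((-133 - 4884) - 142) = √(-5017 - 142) = √(-5159) = I*√5159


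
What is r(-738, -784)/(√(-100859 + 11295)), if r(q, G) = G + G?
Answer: 784*I*√22391/22391 ≈ 5.2394*I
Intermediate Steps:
r(q, G) = 2*G
r(-738, -784)/(√(-100859 + 11295)) = (2*(-784))/(√(-100859 + 11295)) = -1568*(-I*√22391/44782) = -(-784)*I*√22391/22391 = 784*I*√22391/22391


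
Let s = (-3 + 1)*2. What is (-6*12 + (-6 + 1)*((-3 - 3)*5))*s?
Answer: -312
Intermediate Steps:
s = -4 (s = -2*2 = -4)
(-6*12 + (-6 + 1)*((-3 - 3)*5))*s = (-6*12 + (-6 + 1)*((-3 - 3)*5))*(-4) = (-72 - (-30)*5)*(-4) = (-72 - 5*(-30))*(-4) = (-72 + 150)*(-4) = 78*(-4) = -312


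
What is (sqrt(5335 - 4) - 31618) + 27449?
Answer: -4169 + sqrt(5331) ≈ -4096.0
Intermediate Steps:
(sqrt(5335 - 4) - 31618) + 27449 = (sqrt(5331) - 31618) + 27449 = (-31618 + sqrt(5331)) + 27449 = -4169 + sqrt(5331)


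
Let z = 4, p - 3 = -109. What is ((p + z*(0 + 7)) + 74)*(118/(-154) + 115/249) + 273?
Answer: 5257573/19173 ≈ 274.22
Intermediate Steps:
p = -106 (p = 3 - 109 = -106)
((p + z*(0 + 7)) + 74)*(118/(-154) + 115/249) + 273 = ((-106 + 4*(0 + 7)) + 74)*(118/(-154) + 115/249) + 273 = ((-106 + 4*7) + 74)*(118*(-1/154) + 115*(1/249)) + 273 = ((-106 + 28) + 74)*(-59/77 + 115/249) + 273 = (-78 + 74)*(-5836/19173) + 273 = -4*(-5836/19173) + 273 = 23344/19173 + 273 = 5257573/19173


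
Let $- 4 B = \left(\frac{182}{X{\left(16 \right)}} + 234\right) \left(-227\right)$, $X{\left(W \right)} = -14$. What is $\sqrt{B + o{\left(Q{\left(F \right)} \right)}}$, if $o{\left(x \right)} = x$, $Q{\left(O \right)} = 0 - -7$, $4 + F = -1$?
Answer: $\frac{\sqrt{50195}}{2} \approx 112.02$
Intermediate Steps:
$F = -5$ ($F = -4 - 1 = -5$)
$Q{\left(O \right)} = 7$ ($Q{\left(O \right)} = 0 + 7 = 7$)
$B = \frac{50167}{4}$ ($B = - \frac{\left(\frac{182}{-14} + 234\right) \left(-227\right)}{4} = - \frac{\left(182 \left(- \frac{1}{14}\right) + 234\right) \left(-227\right)}{4} = - \frac{\left(-13 + 234\right) \left(-227\right)}{4} = - \frac{221 \left(-227\right)}{4} = \left(- \frac{1}{4}\right) \left(-50167\right) = \frac{50167}{4} \approx 12542.0$)
$\sqrt{B + o{\left(Q{\left(F \right)} \right)}} = \sqrt{\frac{50167}{4} + 7} = \sqrt{\frac{50195}{4}} = \frac{\sqrt{50195}}{2}$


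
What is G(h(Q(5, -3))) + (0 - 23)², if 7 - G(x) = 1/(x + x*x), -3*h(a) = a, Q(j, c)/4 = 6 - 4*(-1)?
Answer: 793271/1480 ≈ 535.99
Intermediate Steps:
Q(j, c) = 40 (Q(j, c) = 4*(6 - 4*(-1)) = 4*(6 + 4) = 4*10 = 40)
h(a) = -a/3
G(x) = 7 - 1/(x + x²) (G(x) = 7 - 1/(x + x*x) = 7 - 1/(x + x²))
G(h(Q(5, -3))) + (0 - 23)² = (-1 + 7*(-⅓*40) + 7*(-⅓*40)²)/(((-⅓*40))*(1 - ⅓*40)) + (0 - 23)² = (-1 + 7*(-40/3) + 7*(-40/3)²)/((-40/3)*(1 - 40/3)) + (-23)² = -3*(-1 - 280/3 + 7*(1600/9))/(40*(-37/3)) + 529 = -3/40*(-3/37)*(-1 - 280/3 + 11200/9) + 529 = -3/40*(-3/37)*10351/9 + 529 = 10351/1480 + 529 = 793271/1480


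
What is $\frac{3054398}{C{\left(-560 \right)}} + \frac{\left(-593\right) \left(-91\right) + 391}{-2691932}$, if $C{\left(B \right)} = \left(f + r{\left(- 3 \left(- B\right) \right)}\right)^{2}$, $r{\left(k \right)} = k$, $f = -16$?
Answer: $\frac{1008235875209}{967889534464} \approx 1.0417$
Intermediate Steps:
$C{\left(B \right)} = \left(-16 + 3 B\right)^{2}$ ($C{\left(B \right)} = \left(-16 - 3 \left(- B\right)\right)^{2} = \left(-16 + 3 B\right)^{2}$)
$\frac{3054398}{C{\left(-560 \right)}} + \frac{\left(-593\right) \left(-91\right) + 391}{-2691932} = \frac{3054398}{\left(-16 + 3 \left(-560\right)\right)^{2}} + \frac{\left(-593\right) \left(-91\right) + 391}{-2691932} = \frac{3054398}{\left(-16 - 1680\right)^{2}} + \left(53963 + 391\right) \left(- \frac{1}{2691932}\right) = \frac{3054398}{\left(-1696\right)^{2}} + 54354 \left(- \frac{1}{2691932}\right) = \frac{3054398}{2876416} - \frac{27177}{1345966} = 3054398 \cdot \frac{1}{2876416} - \frac{27177}{1345966} = \frac{1527199}{1438208} - \frac{27177}{1345966} = \frac{1008235875209}{967889534464}$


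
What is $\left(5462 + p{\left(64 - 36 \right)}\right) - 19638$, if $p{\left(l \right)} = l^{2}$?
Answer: $-13392$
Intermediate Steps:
$\left(5462 + p{\left(64 - 36 \right)}\right) - 19638 = \left(5462 + \left(64 - 36\right)^{2}\right) - 19638 = \left(5462 + 28^{2}\right) - 19638 = \left(5462 + 784\right) - 19638 = 6246 - 19638 = -13392$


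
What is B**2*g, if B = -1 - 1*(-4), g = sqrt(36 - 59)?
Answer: 9*I*sqrt(23) ≈ 43.162*I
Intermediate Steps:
g = I*sqrt(23) (g = sqrt(-23) = I*sqrt(23) ≈ 4.7958*I)
B = 3 (B = -1 + 4 = 3)
B**2*g = 3**2*(I*sqrt(23)) = 9*(I*sqrt(23)) = 9*I*sqrt(23)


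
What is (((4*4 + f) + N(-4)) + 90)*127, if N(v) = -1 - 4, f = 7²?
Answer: 19050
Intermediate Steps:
f = 49
N(v) = -5
(((4*4 + f) + N(-4)) + 90)*127 = (((4*4 + 49) - 5) + 90)*127 = (((16 + 49) - 5) + 90)*127 = ((65 - 5) + 90)*127 = (60 + 90)*127 = 150*127 = 19050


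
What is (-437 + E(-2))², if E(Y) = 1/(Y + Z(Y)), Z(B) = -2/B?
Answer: 191844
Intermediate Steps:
E(Y) = 1/(Y - 2/Y)
(-437 + E(-2))² = (-437 - 2/(-2 + (-2)²))² = (-437 - 2/(-2 + 4))² = (-437 - 2/2)² = (-437 - 2*½)² = (-437 - 1)² = (-438)² = 191844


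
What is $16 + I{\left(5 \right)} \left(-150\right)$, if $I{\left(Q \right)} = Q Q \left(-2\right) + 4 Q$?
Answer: $4516$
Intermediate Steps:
$I{\left(Q \right)} = - 2 Q^{2} + 4 Q$ ($I{\left(Q \right)} = Q^{2} \left(-2\right) + 4 Q = - 2 Q^{2} + 4 Q$)
$16 + I{\left(5 \right)} \left(-150\right) = 16 + 2 \cdot 5 \left(2 - 5\right) \left(-150\right) = 16 + 2 \cdot 5 \left(-3\right) \left(-150\right) = 16 - -4500 = 16 + 4500 = 4516$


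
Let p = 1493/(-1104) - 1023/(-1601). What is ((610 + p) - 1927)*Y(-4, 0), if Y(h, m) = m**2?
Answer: 0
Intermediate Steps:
p = -1260901/1767504 (p = 1493*(-1/1104) - 1023*(-1/1601) = -1493/1104 + 1023/1601 = -1260901/1767504 ≈ -0.71338)
((610 + p) - 1927)*Y(-4, 0) = ((610 - 1260901/1767504) - 1927)*0**2 = (1076916539/1767504 - 1927)*0 = -2329063669/1767504*0 = 0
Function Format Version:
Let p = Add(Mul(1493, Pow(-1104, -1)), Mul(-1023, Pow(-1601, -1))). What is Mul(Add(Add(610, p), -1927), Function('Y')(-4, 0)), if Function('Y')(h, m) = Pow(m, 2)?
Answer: 0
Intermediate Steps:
p = Rational(-1260901, 1767504) (p = Add(Mul(1493, Rational(-1, 1104)), Mul(-1023, Rational(-1, 1601))) = Add(Rational(-1493, 1104), Rational(1023, 1601)) = Rational(-1260901, 1767504) ≈ -0.71338)
Mul(Add(Add(610, p), -1927), Function('Y')(-4, 0)) = Mul(Add(Add(610, Rational(-1260901, 1767504)), -1927), Pow(0, 2)) = Mul(Add(Rational(1076916539, 1767504), -1927), 0) = Mul(Rational(-2329063669, 1767504), 0) = 0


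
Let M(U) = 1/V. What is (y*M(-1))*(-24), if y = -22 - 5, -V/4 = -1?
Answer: 162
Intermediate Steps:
V = 4 (V = -4*(-1) = 4)
y = -27
M(U) = ¼ (M(U) = 1/4 = ¼)
(y*M(-1))*(-24) = -27*¼*(-24) = -27/4*(-24) = 162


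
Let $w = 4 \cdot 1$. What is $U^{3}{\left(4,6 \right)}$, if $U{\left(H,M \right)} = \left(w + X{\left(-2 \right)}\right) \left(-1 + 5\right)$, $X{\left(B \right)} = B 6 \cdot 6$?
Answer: $-20123648$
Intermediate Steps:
$X{\left(B \right)} = 36 B$ ($X{\left(B \right)} = 6 B 6 = 36 B$)
$w = 4$
$U{\left(H,M \right)} = -272$ ($U{\left(H,M \right)} = \left(4 + 36 \left(-2\right)\right) \left(-1 + 5\right) = \left(4 - 72\right) 4 = \left(-68\right) 4 = -272$)
$U^{3}{\left(4,6 \right)} = \left(-272\right)^{3} = -20123648$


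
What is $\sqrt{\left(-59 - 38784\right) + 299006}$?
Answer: $3 \sqrt{28907} \approx 510.06$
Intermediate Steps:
$\sqrt{\left(-59 - 38784\right) + 299006} = \sqrt{-38843 + 299006} = \sqrt{260163} = 3 \sqrt{28907}$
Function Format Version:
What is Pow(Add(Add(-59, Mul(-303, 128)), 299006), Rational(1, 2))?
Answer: Mul(3, Pow(28907, Rational(1, 2))) ≈ 510.06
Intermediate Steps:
Pow(Add(Add(-59, Mul(-303, 128)), 299006), Rational(1, 2)) = Pow(Add(Add(-59, -38784), 299006), Rational(1, 2)) = Pow(Add(-38843, 299006), Rational(1, 2)) = Pow(260163, Rational(1, 2)) = Mul(3, Pow(28907, Rational(1, 2)))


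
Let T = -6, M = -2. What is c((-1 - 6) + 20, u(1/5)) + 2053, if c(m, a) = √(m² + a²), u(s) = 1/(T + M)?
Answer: 2053 + √10817/8 ≈ 2066.0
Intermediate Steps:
u(s) = -⅛ (u(s) = 1/(-6 - 2) = 1/(-8) = -⅛)
c(m, a) = √(a² + m²)
c((-1 - 6) + 20, u(1/5)) + 2053 = √((-⅛)² + ((-1 - 6) + 20)²) + 2053 = √(1/64 + (-7 + 20)²) + 2053 = √(1/64 + 13²) + 2053 = √(1/64 + 169) + 2053 = √(10817/64) + 2053 = √10817/8 + 2053 = 2053 + √10817/8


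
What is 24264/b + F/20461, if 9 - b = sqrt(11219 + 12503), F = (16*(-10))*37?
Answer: -124544488/13073473 - 24264*sqrt(23722)/23641 ≈ -167.60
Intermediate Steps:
F = -5920 (F = -160*37 = -5920)
b = 9 - sqrt(23722) (b = 9 - sqrt(11219 + 12503) = 9 - sqrt(23722) ≈ -145.02)
24264/b + F/20461 = 24264/(9 - sqrt(23722)) - 5920/20461 = 24264/(9 - sqrt(23722)) - 5920*1/20461 = 24264/(9 - sqrt(23722)) - 160/553 = -160/553 + 24264/(9 - sqrt(23722))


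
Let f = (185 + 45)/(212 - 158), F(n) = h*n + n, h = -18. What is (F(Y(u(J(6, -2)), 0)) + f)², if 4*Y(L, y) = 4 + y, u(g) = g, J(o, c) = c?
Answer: 118336/729 ≈ 162.33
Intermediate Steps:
Y(L, y) = 1 + y/4 (Y(L, y) = (4 + y)/4 = 1 + y/4)
F(n) = -17*n (F(n) = -18*n + n = -17*n)
f = 115/27 (f = 230/54 = 230*(1/54) = 115/27 ≈ 4.2593)
(F(Y(u(J(6, -2)), 0)) + f)² = (-17*(1 + (¼)*0) + 115/27)² = (-17*(1 + 0) + 115/27)² = (-17*1 + 115/27)² = (-17 + 115/27)² = (-344/27)² = 118336/729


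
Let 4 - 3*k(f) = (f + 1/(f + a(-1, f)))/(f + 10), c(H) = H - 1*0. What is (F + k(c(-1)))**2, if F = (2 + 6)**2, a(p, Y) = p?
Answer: 1385329/324 ≈ 4275.7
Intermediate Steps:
c(H) = H (c(H) = H + 0 = H)
F = 64 (F = 8**2 = 64)
k(f) = 4/3 - (f + 1/(-1 + f))/(3*(10 + f)) (k(f) = 4/3 - (f + 1/(f - 1))/(3*(f + 10)) = 4/3 - (f + 1/(-1 + f))/(3*(10 + f)))
(F + k(c(-1)))**2 = (64 + (-41 + 3*(-1)**2 + 37*(-1))/(3*(-10 + (-1)**2 + 9*(-1))))**2 = (64 + (-41 + 3*1 - 37)/(3*(-10 + 1 - 9)))**2 = (64 + (1/3)*(-41 + 3 - 37)/(-18))**2 = (64 + (1/3)*(-1/18)*(-75))**2 = (64 + 25/18)**2 = (1177/18)**2 = 1385329/324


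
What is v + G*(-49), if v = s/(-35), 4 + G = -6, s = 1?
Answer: 17149/35 ≈ 489.97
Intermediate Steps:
G = -10 (G = -4 - 6 = -10)
v = -1/35 (v = 1/(-35) = 1*(-1/35) = -1/35 ≈ -0.028571)
v + G*(-49) = -1/35 - 10*(-49) = -1/35 + 490 = 17149/35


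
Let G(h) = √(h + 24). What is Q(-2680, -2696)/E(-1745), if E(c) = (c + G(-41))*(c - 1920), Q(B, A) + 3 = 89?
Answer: 15007/1116007893 + 43*I*√17/5580039465 ≈ 1.3447e-5 + 3.1773e-8*I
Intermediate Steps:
G(h) = √(24 + h)
Q(B, A) = 86 (Q(B, A) = -3 + 89 = 86)
E(c) = (-1920 + c)*(c + I*√17) (E(c) = (c + √(24 - 41))*(c - 1920) = (c + √(-17))*(-1920 + c) = (c + I*√17)*(-1920 + c) = (-1920 + c)*(c + I*√17))
Q(-2680, -2696)/E(-1745) = 86/((-1745)² - 1920*(-1745) - 1920*I*√17 + I*(-1745)*√17) = 86/(3045025 + 3350400 - 1920*I*√17 - 1745*I*√17) = 86/(6395425 - 3665*I*√17)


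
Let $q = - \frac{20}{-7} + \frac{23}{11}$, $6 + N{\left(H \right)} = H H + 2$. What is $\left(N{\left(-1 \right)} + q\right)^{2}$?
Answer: $\frac{22500}{5929} \approx 3.7949$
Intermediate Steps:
$N{\left(H \right)} = -4 + H^{2}$ ($N{\left(H \right)} = -6 + \left(H H + 2\right) = -6 + \left(H^{2} + 2\right) = -6 + \left(2 + H^{2}\right) = -4 + H^{2}$)
$q = \frac{381}{77}$ ($q = \left(-20\right) \left(- \frac{1}{7}\right) + 23 \cdot \frac{1}{11} = \frac{20}{7} + \frac{23}{11} = \frac{381}{77} \approx 4.9481$)
$\left(N{\left(-1 \right)} + q\right)^{2} = \left(\left(-4 + \left(-1\right)^{2}\right) + \frac{381}{77}\right)^{2} = \left(\left(-4 + 1\right) + \frac{381}{77}\right)^{2} = \left(-3 + \frac{381}{77}\right)^{2} = \left(\frac{150}{77}\right)^{2} = \frac{22500}{5929}$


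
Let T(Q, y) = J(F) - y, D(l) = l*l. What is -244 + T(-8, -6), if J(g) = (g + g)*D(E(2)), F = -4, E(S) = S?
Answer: -270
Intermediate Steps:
D(l) = l²
J(g) = 8*g (J(g) = (g + g)*2² = (2*g)*4 = 8*g)
T(Q, y) = -32 - y (T(Q, y) = 8*(-4) - y = -32 - y)
-244 + T(-8, -6) = -244 + (-32 - 1*(-6)) = -244 + (-32 + 6) = -244 - 26 = -270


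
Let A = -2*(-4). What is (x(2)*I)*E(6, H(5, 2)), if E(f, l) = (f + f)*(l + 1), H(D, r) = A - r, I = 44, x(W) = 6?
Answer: 22176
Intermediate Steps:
A = 8
H(D, r) = 8 - r
E(f, l) = 2*f*(1 + l) (E(f, l) = (2*f)*(1 + l) = 2*f*(1 + l))
(x(2)*I)*E(6, H(5, 2)) = (6*44)*(2*6*(1 + (8 - 1*2))) = 264*(2*6*(1 + (8 - 2))) = 264*(2*6*(1 + 6)) = 264*(2*6*7) = 264*84 = 22176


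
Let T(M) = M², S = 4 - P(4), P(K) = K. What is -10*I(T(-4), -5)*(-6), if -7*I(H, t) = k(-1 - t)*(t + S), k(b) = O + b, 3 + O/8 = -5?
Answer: -18000/7 ≈ -2571.4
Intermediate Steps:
O = -64 (O = -24 + 8*(-5) = -24 - 40 = -64)
k(b) = -64 + b
S = 0 (S = 4 - 1*4 = 4 - 4 = 0)
I(H, t) = -t*(-65 - t)/7 (I(H, t) = -(-64 + (-1 - t))*(t + 0)/7 = -(-65 - t)*t/7 = -t*(-65 - t)/7)
-10*I(T(-4), -5)*(-6) = -10*(-5)*(65 - 5)/7*(-6) = -10*(-5)*60/7*(-6) = -10*(-300/7)*(-6) = (3000/7)*(-6) = -18000/7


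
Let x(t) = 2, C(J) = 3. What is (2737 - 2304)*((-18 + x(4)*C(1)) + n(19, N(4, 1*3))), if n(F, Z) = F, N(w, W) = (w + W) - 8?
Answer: 3031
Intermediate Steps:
N(w, W) = -8 + W + w (N(w, W) = (W + w) - 8 = -8 + W + w)
(2737 - 2304)*((-18 + x(4)*C(1)) + n(19, N(4, 1*3))) = (2737 - 2304)*((-18 + 2*3) + 19) = 433*((-18 + 6) + 19) = 433*(-12 + 19) = 433*7 = 3031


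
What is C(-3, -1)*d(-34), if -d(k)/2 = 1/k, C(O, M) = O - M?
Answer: -2/17 ≈ -0.11765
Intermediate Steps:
d(k) = -2/k
C(-3, -1)*d(-34) = (-3 - 1*(-1))*(-2/(-34)) = (-3 + 1)*(-2*(-1/34)) = -2*1/17 = -2/17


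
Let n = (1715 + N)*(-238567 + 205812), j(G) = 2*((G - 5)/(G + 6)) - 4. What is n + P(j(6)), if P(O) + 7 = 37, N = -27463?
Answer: 843375770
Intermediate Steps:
j(G) = -4 + 2*(-5 + G)/(6 + G) (j(G) = 2*((-5 + G)/(6 + G)) - 4 = 2*(-5 + G)/(6 + G) - 4 = -4 + 2*(-5 + G)/(6 + G))
P(O) = 30 (P(O) = -7 + 37 = 30)
n = 843375740 (n = (1715 - 27463)*(-238567 + 205812) = -25748*(-32755) = 843375740)
n + P(j(6)) = 843375740 + 30 = 843375770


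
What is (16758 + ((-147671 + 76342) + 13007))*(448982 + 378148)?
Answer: -34378831320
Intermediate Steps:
(16758 + ((-147671 + 76342) + 13007))*(448982 + 378148) = (16758 + (-71329 + 13007))*827130 = (16758 - 58322)*827130 = -41564*827130 = -34378831320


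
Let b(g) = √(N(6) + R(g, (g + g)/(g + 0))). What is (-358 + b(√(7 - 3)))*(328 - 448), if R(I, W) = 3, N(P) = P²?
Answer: 42960 - 120*√39 ≈ 42211.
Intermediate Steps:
b(g) = √39 (b(g) = √(6² + 3) = √(36 + 3) = √39)
(-358 + b(√(7 - 3)))*(328 - 448) = (-358 + √39)*(328 - 448) = (-358 + √39)*(-120) = 42960 - 120*√39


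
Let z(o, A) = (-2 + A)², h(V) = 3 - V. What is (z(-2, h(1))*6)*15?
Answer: 0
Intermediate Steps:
(z(-2, h(1))*6)*15 = ((-2 + (3 - 1*1))²*6)*15 = ((-2 + (3 - 1))²*6)*15 = ((-2 + 2)²*6)*15 = (0²*6)*15 = (0*6)*15 = 0*15 = 0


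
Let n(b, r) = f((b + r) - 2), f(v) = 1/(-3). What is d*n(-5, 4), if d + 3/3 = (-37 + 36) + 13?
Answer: -11/3 ≈ -3.6667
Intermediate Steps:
d = 11 (d = -1 + ((-37 + 36) + 13) = -1 + (-1 + 13) = -1 + 12 = 11)
f(v) = -1/3 (f(v) = 1*(-1/3) = -1/3)
n(b, r) = -1/3
d*n(-5, 4) = 11*(-1/3) = -11/3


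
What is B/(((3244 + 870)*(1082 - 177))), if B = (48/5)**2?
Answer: 1152/46539625 ≈ 2.4753e-5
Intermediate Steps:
B = 2304/25 (B = (48*(1/5))**2 = (48/5)**2 = 2304/25 ≈ 92.160)
B/(((3244 + 870)*(1082 - 177))) = 2304/(25*(((3244 + 870)*(1082 - 177)))) = 2304/(25*((4114*905))) = (2304/25)/3723170 = (2304/25)*(1/3723170) = 1152/46539625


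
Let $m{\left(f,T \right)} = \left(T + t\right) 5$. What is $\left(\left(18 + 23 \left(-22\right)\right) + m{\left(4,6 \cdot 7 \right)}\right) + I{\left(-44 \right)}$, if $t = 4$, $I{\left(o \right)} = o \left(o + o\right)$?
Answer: $3614$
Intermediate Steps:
$I{\left(o \right)} = 2 o^{2}$ ($I{\left(o \right)} = o 2 o = 2 o^{2}$)
$m{\left(f,T \right)} = 20 + 5 T$ ($m{\left(f,T \right)} = \left(T + 4\right) 5 = \left(4 + T\right) 5 = 20 + 5 T$)
$\left(\left(18 + 23 \left(-22\right)\right) + m{\left(4,6 \cdot 7 \right)}\right) + I{\left(-44 \right)} = \left(\left(18 + 23 \left(-22\right)\right) + \left(20 + 5 \cdot 6 \cdot 7\right)\right) + 2 \left(-44\right)^{2} = \left(\left(18 - 506\right) + \left(20 + 5 \cdot 42\right)\right) + 2 \cdot 1936 = \left(-488 + \left(20 + 210\right)\right) + 3872 = \left(-488 + 230\right) + 3872 = -258 + 3872 = 3614$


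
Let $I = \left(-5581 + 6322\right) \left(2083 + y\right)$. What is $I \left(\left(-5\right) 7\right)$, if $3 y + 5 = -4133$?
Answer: $-18249595$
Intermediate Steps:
$y = - \frac{4138}{3}$ ($y = - \frac{5}{3} + \frac{1}{3} \left(-4133\right) = - \frac{5}{3} - \frac{4133}{3} = - \frac{4138}{3} \approx -1379.3$)
$I = 521417$ ($I = \left(-5581 + 6322\right) \left(2083 - \frac{4138}{3}\right) = 741 \cdot \frac{2111}{3} = 521417$)
$I \left(\left(-5\right) 7\right) = 521417 \left(\left(-5\right) 7\right) = 521417 \left(-35\right) = -18249595$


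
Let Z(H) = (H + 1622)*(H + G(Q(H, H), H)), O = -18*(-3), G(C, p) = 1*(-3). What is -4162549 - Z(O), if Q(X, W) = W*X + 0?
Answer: -4248025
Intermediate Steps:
Q(X, W) = W*X
G(C, p) = -3
O = 54
Z(H) = (-3 + H)*(1622 + H) (Z(H) = (H + 1622)*(H - 3) = (1622 + H)*(-3 + H) = (-3 + H)*(1622 + H))
-4162549 - Z(O) = -4162549 - (-4866 + 54² + 1619*54) = -4162549 - (-4866 + 2916 + 87426) = -4162549 - 1*85476 = -4162549 - 85476 = -4248025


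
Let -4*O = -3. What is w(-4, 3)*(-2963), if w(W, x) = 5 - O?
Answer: -50371/4 ≈ -12593.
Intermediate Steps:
O = ¾ (O = -¼*(-3) = ¾ ≈ 0.75000)
w(W, x) = 17/4 (w(W, x) = 5 - 1*¾ = 5 - ¾ = 17/4)
w(-4, 3)*(-2963) = (17/4)*(-2963) = -50371/4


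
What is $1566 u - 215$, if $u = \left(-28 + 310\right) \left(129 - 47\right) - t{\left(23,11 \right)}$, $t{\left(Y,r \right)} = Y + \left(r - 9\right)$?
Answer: $36172819$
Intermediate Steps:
$t{\left(Y,r \right)} = -9 + Y + r$ ($t{\left(Y,r \right)} = Y + \left(r - 9\right) = Y + \left(-9 + r\right) = -9 + Y + r$)
$u = 23099$ ($u = \left(-28 + 310\right) \left(129 - 47\right) - \left(-9 + 23 + 11\right) = 282 \cdot 82 - 25 = 23124 - 25 = 23099$)
$1566 u - 215 = 1566 \cdot 23099 - 215 = 36173034 - 215 = 36172819$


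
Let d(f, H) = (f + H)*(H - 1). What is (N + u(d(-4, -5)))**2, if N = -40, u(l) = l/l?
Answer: 1521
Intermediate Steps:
d(f, H) = (-1 + H)*(H + f) (d(f, H) = (H + f)*(-1 + H) = (-1 + H)*(H + f))
u(l) = 1
(N + u(d(-4, -5)))**2 = (-40 + 1)**2 = (-39)**2 = 1521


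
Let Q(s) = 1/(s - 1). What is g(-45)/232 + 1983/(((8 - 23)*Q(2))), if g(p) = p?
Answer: -153577/1160 ≈ -132.39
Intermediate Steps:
Q(s) = 1/(-1 + s)
g(-45)/232 + 1983/(((8 - 23)*Q(2))) = -45/232 + 1983/(((8 - 23)/(-1 + 2))) = -45*1/232 + 1983/((-15/1)) = -45/232 + 1983/((-15*1)) = -45/232 + 1983/(-15) = -45/232 + 1983*(-1/15) = -45/232 - 661/5 = -153577/1160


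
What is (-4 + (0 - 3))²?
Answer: 49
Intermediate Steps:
(-4 + (0 - 3))² = (-4 - 3)² = (-7)² = 49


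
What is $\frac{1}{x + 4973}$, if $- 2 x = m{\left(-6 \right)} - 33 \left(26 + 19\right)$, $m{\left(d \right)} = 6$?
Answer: $\frac{2}{11425} \approx 0.00017505$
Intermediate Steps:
$x = \frac{1479}{2}$ ($x = - \frac{6 - 33 \left(26 + 19\right)}{2} = - \frac{6 - 1485}{2} = \left(- \frac{1}{2}\right) \left(-1479\right) = \frac{1479}{2} \approx 739.5$)
$\frac{1}{x + 4973} = \frac{1}{\frac{1479}{2} + 4973} = \frac{1}{\frac{11425}{2}} = \frac{2}{11425}$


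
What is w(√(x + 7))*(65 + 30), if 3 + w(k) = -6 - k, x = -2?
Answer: -855 - 95*√5 ≈ -1067.4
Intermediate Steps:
w(k) = -9 - k (w(k) = -3 + (-6 - k) = -9 - k)
w(√(x + 7))*(65 + 30) = (-9 - √(-2 + 7))*(65 + 30) = (-9 - √5)*95 = -855 - 95*√5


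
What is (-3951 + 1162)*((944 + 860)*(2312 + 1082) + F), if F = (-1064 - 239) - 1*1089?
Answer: -17069750976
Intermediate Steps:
F = -2392 (F = -1303 - 1089 = -2392)
(-3951 + 1162)*((944 + 860)*(2312 + 1082) + F) = (-3951 + 1162)*((944 + 860)*(2312 + 1082) - 2392) = -2789*(1804*3394 - 2392) = -2789*(6122776 - 2392) = -2789*6120384 = -17069750976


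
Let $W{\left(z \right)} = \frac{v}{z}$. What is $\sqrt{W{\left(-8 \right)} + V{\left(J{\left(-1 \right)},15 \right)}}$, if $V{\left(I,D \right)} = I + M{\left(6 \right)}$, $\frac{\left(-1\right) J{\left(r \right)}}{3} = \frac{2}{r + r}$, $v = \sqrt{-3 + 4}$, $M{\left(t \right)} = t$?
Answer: $\frac{\sqrt{142}}{4} \approx 2.9791$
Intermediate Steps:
$v = 1$ ($v = \sqrt{1} = 1$)
$J{\left(r \right)} = - \frac{3}{r}$ ($J{\left(r \right)} = - 3 \frac{2}{r + r} = - 3 \frac{2}{2 r} = - 3 \cdot 2 \frac{1}{2 r} = - \frac{3}{r}$)
$W{\left(z \right)} = \frac{1}{z}$ ($W{\left(z \right)} = 1 \frac{1}{z} = \frac{1}{z}$)
$V{\left(I,D \right)} = 6 + I$ ($V{\left(I,D \right)} = I + 6 = 6 + I$)
$\sqrt{W{\left(-8 \right)} + V{\left(J{\left(-1 \right)},15 \right)}} = \sqrt{\frac{1}{-8} + \left(6 - \frac{3}{-1}\right)} = \sqrt{- \frac{1}{8} + \left(6 - -3\right)} = \sqrt{- \frac{1}{8} + \left(6 + 3\right)} = \sqrt{- \frac{1}{8} + 9} = \sqrt{\frac{71}{8}} = \frac{\sqrt{142}}{4}$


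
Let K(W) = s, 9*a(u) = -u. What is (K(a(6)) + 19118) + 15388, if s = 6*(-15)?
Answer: 34416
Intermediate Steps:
s = -90
a(u) = -u/9 (a(u) = (-u)/9 = -u/9)
K(W) = -90
(K(a(6)) + 19118) + 15388 = (-90 + 19118) + 15388 = 19028 + 15388 = 34416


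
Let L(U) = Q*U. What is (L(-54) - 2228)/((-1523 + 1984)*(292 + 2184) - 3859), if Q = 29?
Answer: -542/162511 ≈ -0.0033352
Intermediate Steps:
L(U) = 29*U
(L(-54) - 2228)/((-1523 + 1984)*(292 + 2184) - 3859) = (29*(-54) - 2228)/((-1523 + 1984)*(292 + 2184) - 3859) = (-1566 - 2228)/(461*2476 - 3859) = -3794/(1141436 - 3859) = -3794/1137577 = -3794*1/1137577 = -542/162511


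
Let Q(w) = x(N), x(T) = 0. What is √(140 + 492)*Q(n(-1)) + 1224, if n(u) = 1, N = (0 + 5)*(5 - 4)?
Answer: 1224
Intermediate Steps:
N = 5 (N = 5*1 = 5)
Q(w) = 0
√(140 + 492)*Q(n(-1)) + 1224 = √(140 + 492)*0 + 1224 = √632*0 + 1224 = (2*√158)*0 + 1224 = 0 + 1224 = 1224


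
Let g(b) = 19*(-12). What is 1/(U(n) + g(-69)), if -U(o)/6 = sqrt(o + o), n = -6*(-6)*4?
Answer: -19/3468 + sqrt(2)/578 ≈ -0.0030319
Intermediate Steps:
g(b) = -228
n = 144 (n = 36*4 = 144)
U(o) = -6*sqrt(2)*sqrt(o) (U(o) = -6*sqrt(o + o) = -6*sqrt(2)*sqrt(o))
1/(U(n) + g(-69)) = 1/(-6*sqrt(2)*sqrt(144) - 228) = 1/(-6*sqrt(2)*12 - 228) = 1/(-72*sqrt(2) - 228) = 1/(-228 - 72*sqrt(2))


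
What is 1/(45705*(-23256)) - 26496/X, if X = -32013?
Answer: 3129223169563/3780790362360 ≈ 0.82766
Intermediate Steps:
1/(45705*(-23256)) - 26496/X = 1/(45705*(-23256)) - 26496/(-32013) = (1/45705)*(-1/23256) - 26496*(-1/32013) = -1/1062915480 + 2944/3557 = 3129223169563/3780790362360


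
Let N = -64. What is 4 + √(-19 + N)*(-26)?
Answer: 4 - 26*I*√83 ≈ 4.0 - 236.87*I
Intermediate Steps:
4 + √(-19 + N)*(-26) = 4 + √(-19 - 64)*(-26) = 4 + √(-83)*(-26) = 4 + (I*√83)*(-26) = 4 - 26*I*√83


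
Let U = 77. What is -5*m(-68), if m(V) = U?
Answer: -385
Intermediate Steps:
m(V) = 77
-5*m(-68) = -5*77 = -385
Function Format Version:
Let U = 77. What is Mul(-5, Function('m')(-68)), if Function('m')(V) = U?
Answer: -385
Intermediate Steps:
Function('m')(V) = 77
Mul(-5, Function('m')(-68)) = Mul(-5, 77) = -385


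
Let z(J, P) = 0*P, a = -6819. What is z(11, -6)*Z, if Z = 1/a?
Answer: 0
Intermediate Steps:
z(J, P) = 0
Z = -1/6819 (Z = 1/(-6819) = -1/6819 ≈ -0.00014665)
z(11, -6)*Z = 0*(-1/6819) = 0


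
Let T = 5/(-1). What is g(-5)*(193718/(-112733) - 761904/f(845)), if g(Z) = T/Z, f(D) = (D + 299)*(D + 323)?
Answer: -150671401/65836072 ≈ -2.2886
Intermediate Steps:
f(D) = (299 + D)*(323 + D)
T = -5 (T = 5*(-1) = -5)
g(Z) = -5/Z
g(-5)*(193718/(-112733) - 761904/f(845)) = (-5/(-5))*(193718/(-112733) - 761904/(96577 + 845**2 + 622*845)) = (-5*(-1/5))*(193718*(-1/112733) - 761904/(96577 + 714025 + 525590)) = 1*(-193718/112733 - 761904/1336192) = 1*(-193718/112733 - 761904*1/1336192) = 1*(-193718/112733 - 333/584) = 1*(-150671401/65836072) = -150671401/65836072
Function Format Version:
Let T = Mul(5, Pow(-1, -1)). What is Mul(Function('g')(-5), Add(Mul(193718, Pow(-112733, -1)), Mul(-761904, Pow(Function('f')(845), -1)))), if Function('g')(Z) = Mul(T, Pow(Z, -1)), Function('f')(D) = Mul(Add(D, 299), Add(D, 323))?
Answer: Rational(-150671401, 65836072) ≈ -2.2886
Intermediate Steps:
Function('f')(D) = Mul(Add(299, D), Add(323, D))
T = -5 (T = Mul(5, -1) = -5)
Function('g')(Z) = Mul(-5, Pow(Z, -1))
Mul(Function('g')(-5), Add(Mul(193718, Pow(-112733, -1)), Mul(-761904, Pow(Function('f')(845), -1)))) = Mul(Mul(-5, Pow(-5, -1)), Add(Mul(193718, Pow(-112733, -1)), Mul(-761904, Pow(Add(96577, Pow(845, 2), Mul(622, 845)), -1)))) = Mul(Mul(-5, Rational(-1, 5)), Add(Mul(193718, Rational(-1, 112733)), Mul(-761904, Pow(Add(96577, 714025, 525590), -1)))) = Mul(1, Add(Rational(-193718, 112733), Mul(-761904, Pow(1336192, -1)))) = Mul(1, Add(Rational(-193718, 112733), Mul(-761904, Rational(1, 1336192)))) = Mul(1, Add(Rational(-193718, 112733), Rational(-333, 584))) = Mul(1, Rational(-150671401, 65836072)) = Rational(-150671401, 65836072)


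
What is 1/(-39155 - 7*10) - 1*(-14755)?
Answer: 578764874/39225 ≈ 14755.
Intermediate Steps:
1/(-39155 - 7*10) - 1*(-14755) = 1/(-39155 - 70) + 14755 = 1/(-39225) + 14755 = -1/39225 + 14755 = 578764874/39225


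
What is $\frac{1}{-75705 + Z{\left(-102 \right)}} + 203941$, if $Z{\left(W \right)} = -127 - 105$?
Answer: $\frac{15486667716}{75937} \approx 2.0394 \cdot 10^{5}$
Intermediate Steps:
$Z{\left(W \right)} = -232$
$\frac{1}{-75705 + Z{\left(-102 \right)}} + 203941 = \frac{1}{-75705 - 232} + 203941 = \frac{1}{-75937} + 203941 = - \frac{1}{75937} + 203941 = \frac{15486667716}{75937}$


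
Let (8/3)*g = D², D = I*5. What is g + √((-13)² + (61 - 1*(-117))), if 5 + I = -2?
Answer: 3675/8 + √347 ≈ 478.00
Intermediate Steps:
I = -7 (I = -5 - 2 = -7)
D = -35 (D = -7*5 = -35)
g = 3675/8 (g = (3/8)*(-35)² = (3/8)*1225 = 3675/8 ≈ 459.38)
g + √((-13)² + (61 - 1*(-117))) = 3675/8 + √((-13)² + (61 - 1*(-117))) = 3675/8 + √(169 + (61 + 117)) = 3675/8 + √(169 + 178) = 3675/8 + √347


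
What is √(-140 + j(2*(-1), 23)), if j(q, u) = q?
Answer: I*√142 ≈ 11.916*I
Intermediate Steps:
√(-140 + j(2*(-1), 23)) = √(-140 + 2*(-1)) = √(-140 - 2) = √(-142) = I*√142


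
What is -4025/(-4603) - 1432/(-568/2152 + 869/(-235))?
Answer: 208844732395/576401469 ≈ 362.33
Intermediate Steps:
-4025/(-4603) - 1432/(-568/2152 + 869/(-235)) = -4025*(-1/4603) - 1432/(-568*1/2152 + 869*(-1/235)) = 4025/4603 - 1432/(-71/269 - 869/235) = 4025/4603 - 1432/(-250446/63215) = 4025/4603 - 1432*(-63215/250446) = 4025/4603 + 45261940/125223 = 208844732395/576401469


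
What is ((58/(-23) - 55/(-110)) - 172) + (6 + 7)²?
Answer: -231/46 ≈ -5.0217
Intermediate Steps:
((58/(-23) - 55/(-110)) - 172) + (6 + 7)² = ((58*(-1/23) - 55*(-1/110)) - 172) + 13² = ((-58/23 + ½) - 172) + 169 = (-93/46 - 172) + 169 = -8005/46 + 169 = -231/46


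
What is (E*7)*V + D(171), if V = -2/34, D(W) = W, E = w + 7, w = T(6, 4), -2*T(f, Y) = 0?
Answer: 2858/17 ≈ 168.12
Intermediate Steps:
T(f, Y) = 0 (T(f, Y) = -½*0 = 0)
w = 0
E = 7 (E = 0 + 7 = 7)
V = -1/17 (V = -2*1/34 = -1/17 ≈ -0.058824)
(E*7)*V + D(171) = (7*7)*(-1/17) + 171 = 49*(-1/17) + 171 = -49/17 + 171 = 2858/17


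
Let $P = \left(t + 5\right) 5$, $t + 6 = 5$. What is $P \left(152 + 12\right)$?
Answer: $3280$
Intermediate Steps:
$t = -1$ ($t = -6 + 5 = -1$)
$P = 20$ ($P = \left(-1 + 5\right) 5 = 4 \cdot 5 = 20$)
$P \left(152 + 12\right) = 20 \left(152 + 12\right) = 20 \cdot 164 = 3280$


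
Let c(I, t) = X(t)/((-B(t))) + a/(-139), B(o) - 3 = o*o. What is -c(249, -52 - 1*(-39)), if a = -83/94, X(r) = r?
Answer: -92067/1123676 ≈ -0.081934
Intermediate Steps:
B(o) = 3 + o² (B(o) = 3 + o*o = 3 + o²)
a = -83/94 (a = -83*1/94 = -83/94 ≈ -0.88298)
c(I, t) = 83/13066 + t/(-3 - t²) (c(I, t) = t/((-(3 + t²))) - 83/94/(-139) = t/(-3 - t²) - 83/94*(-1/139) = t/(-3 - t²) + 83/13066 = 83/13066 + t/(-3 - t²))
-c(249, -52 - 1*(-39)) = -(83/13066 - (-52 - 1*(-39))/(3 + (-52 - 1*(-39))²)) = -(83/13066 - (-52 + 39)/(3 + (-52 + 39)²)) = -(83/13066 - 1*(-13)/(3 + (-13)²)) = -(83/13066 - 1*(-13)/(3 + 169)) = -(83/13066 - 1*(-13)/172) = -(83/13066 - 1*(-13)*1/172) = -(83/13066 + 13/172) = -1*92067/1123676 = -92067/1123676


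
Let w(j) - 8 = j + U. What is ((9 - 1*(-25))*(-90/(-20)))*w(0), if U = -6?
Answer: 306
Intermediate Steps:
w(j) = 2 + j (w(j) = 8 + (j - 6) = 8 + (-6 + j) = 2 + j)
((9 - 1*(-25))*(-90/(-20)))*w(0) = ((9 - 1*(-25))*(-90/(-20)))*(2 + 0) = ((9 + 25)*(-90*(-1/20)))*2 = (34*(9/2))*2 = 153*2 = 306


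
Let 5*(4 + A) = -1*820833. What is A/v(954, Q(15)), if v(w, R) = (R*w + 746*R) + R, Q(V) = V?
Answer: -820853/127575 ≈ -6.4343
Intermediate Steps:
A = -820853/5 (A = -4 + (-1*820833)/5 = -4 + (1/5)*(-820833) = -4 - 820833/5 = -820853/5 ≈ -1.6417e+5)
v(w, R) = 747*R + R*w (v(w, R) = (746*R + R*w) + R = 747*R + R*w)
A/v(954, Q(15)) = -820853*1/(15*(747 + 954))/5 = -820853/(5*(15*1701)) = -820853/5/25515 = -820853/5*1/25515 = -820853/127575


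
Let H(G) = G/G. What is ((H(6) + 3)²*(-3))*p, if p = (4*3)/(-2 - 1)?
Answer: 192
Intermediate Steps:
H(G) = 1
p = -4 (p = 12/(-3) = 12*(-⅓) = -4)
((H(6) + 3)²*(-3))*p = ((1 + 3)²*(-3))*(-4) = (4²*(-3))*(-4) = (16*(-3))*(-4) = -48*(-4) = 192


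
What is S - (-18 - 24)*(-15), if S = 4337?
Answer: 3707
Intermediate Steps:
S - (-18 - 24)*(-15) = 4337 - (-18 - 24)*(-15) = 4337 - (-42)*(-15) = 4337 - 1*630 = 4337 - 630 = 3707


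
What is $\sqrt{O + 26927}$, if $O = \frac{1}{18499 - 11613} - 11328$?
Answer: $\frac{\sqrt{739657727490}}{6886} \approx 124.9$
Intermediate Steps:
$O = - \frac{78004607}{6886}$ ($O = \frac{1}{6886} - 11328 = - \frac{78004607}{6886} \approx -11328.0$)
$\sqrt{O + 26927} = \sqrt{- \frac{78004607}{6886} + 26927} = \sqrt{\frac{107414715}{6886}} = \frac{\sqrt{739657727490}}{6886}$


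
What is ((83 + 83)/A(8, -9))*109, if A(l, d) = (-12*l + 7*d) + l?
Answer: -18094/151 ≈ -119.83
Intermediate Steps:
A(l, d) = -11*l + 7*d
((83 + 83)/A(8, -9))*109 = ((83 + 83)/(-11*8 + 7*(-9)))*109 = (166/(-88 - 63))*109 = (166/(-151))*109 = (166*(-1/151))*109 = -166/151*109 = -18094/151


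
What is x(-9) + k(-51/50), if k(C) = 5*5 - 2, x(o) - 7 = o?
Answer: 21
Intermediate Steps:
x(o) = 7 + o
k(C) = 23 (k(C) = 25 - 2 = 23)
x(-9) + k(-51/50) = (7 - 9) + 23 = -2 + 23 = 21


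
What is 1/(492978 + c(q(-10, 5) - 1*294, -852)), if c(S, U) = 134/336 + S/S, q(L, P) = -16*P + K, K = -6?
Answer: 168/82820539 ≈ 2.0285e-6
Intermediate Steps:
q(L, P) = -6 - 16*P (q(L, P) = -16*P - 6 = -6 - 16*P)
c(S, U) = 235/168 (c(S, U) = 134*(1/336) + 1 = 67/168 + 1 = 235/168)
1/(492978 + c(q(-10, 5) - 1*294, -852)) = 1/(492978 + 235/168) = 1/(82820539/168) = 168/82820539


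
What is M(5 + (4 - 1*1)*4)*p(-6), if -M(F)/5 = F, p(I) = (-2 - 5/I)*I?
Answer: -595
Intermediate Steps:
p(I) = I*(-2 - 5/I)
M(F) = -5*F
M(5 + (4 - 1*1)*4)*p(-6) = (-5*(5 + (4 - 1*1)*4))*(-5 - 2*(-6)) = (-5*(5 + (4 - 1)*4))*(-5 + 12) = -5*(5 + 3*4)*7 = -5*(5 + 12)*7 = -5*17*7 = -85*7 = -595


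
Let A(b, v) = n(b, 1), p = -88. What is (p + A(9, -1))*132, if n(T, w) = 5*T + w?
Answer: -5544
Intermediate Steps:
n(T, w) = w + 5*T
A(b, v) = 1 + 5*b
(p + A(9, -1))*132 = (-88 + (1 + 5*9))*132 = (-88 + (1 + 45))*132 = (-88 + 46)*132 = -42*132 = -5544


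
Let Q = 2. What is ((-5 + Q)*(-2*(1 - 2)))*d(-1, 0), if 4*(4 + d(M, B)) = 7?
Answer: 27/2 ≈ 13.500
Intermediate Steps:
d(M, B) = -9/4 (d(M, B) = -4 + (1/4)*7 = -4 + 7/4 = -9/4)
((-5 + Q)*(-2*(1 - 2)))*d(-1, 0) = ((-5 + 2)*(-2*(1 - 2)))*(-9/4) = -(-6)*(-1)*(-9/4) = -3*2*(-9/4) = -6*(-9/4) = 27/2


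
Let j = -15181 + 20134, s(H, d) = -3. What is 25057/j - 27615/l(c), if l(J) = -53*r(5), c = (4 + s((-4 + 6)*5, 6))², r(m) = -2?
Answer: -134121053/525018 ≈ -255.46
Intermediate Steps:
j = 4953
c = 1 (c = (4 - 3)² = 1² = 1)
l(J) = 106 (l(J) = -53*(-2) = 106)
25057/j - 27615/l(c) = 25057/4953 - 27615/106 = -134121053/525018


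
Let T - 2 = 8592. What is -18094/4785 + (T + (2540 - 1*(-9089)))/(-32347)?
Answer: -97436239/22111485 ≈ -4.4066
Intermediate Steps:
T = 8594 (T = 2 + 8592 = 8594)
-18094/4785 + (T + (2540 - 1*(-9089)))/(-32347) = -18094/4785 + (8594 + (2540 - 1*(-9089)))/(-32347) = -18094*1/4785 + (8594 + (2540 + 9089))*(-1/32347) = -18094/4785 + (8594 + 11629)*(-1/32347) = -18094/4785 + 20223*(-1/32347) = -18094/4785 - 2889/4621 = -97436239/22111485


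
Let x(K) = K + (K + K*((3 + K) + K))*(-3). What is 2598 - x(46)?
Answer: 15800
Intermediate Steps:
x(K) = -2*K - 3*K*(3 + 2*K) (x(K) = K + (K + K*(3 + 2*K))*(-3) = K + (-3*K - 3*K*(3 + 2*K)) = -2*K - 3*K*(3 + 2*K))
2598 - x(46) = 2598 - (-1)*46*(11 + 6*46) = 2598 - (-1)*46*(11 + 276) = 2598 - (-1)*46*287 = 2598 - 1*(-13202) = 2598 + 13202 = 15800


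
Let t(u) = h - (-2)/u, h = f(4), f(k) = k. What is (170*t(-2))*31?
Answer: 15810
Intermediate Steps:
h = 4
t(u) = 4 + 2/u (t(u) = 4 - (-2)/u = 4 + 2/u)
(170*t(-2))*31 = (170*(4 + 2/(-2)))*31 = (170*(4 + 2*(-½)))*31 = (170*(4 - 1))*31 = (170*3)*31 = 510*31 = 15810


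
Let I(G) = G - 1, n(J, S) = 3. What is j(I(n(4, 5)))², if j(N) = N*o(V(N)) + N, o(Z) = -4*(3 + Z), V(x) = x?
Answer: 1444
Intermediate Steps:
I(G) = -1 + G
o(Z) = -12 - 4*Z
j(N) = N + N*(-12 - 4*N) (j(N) = N*(-12 - 4*N) + N = N + N*(-12 - 4*N))
j(I(n(4, 5)))² = (-(-1 + 3)*(11 + 4*(-1 + 3)))² = (-1*2*(11 + 4*2))² = (-1*2*(11 + 8))² = (-1*2*19)² = (-38)² = 1444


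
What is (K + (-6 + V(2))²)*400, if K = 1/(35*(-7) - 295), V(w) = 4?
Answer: 43180/27 ≈ 1599.3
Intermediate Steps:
K = -1/540 (K = 1/(-245 - 295) = 1/(-540) = -1/540 ≈ -0.0018519)
(K + (-6 + V(2))²)*400 = (-1/540 + (-6 + 4)²)*400 = (-1/540 + (-2)²)*400 = (-1/540 + 4)*400 = (2159/540)*400 = 43180/27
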